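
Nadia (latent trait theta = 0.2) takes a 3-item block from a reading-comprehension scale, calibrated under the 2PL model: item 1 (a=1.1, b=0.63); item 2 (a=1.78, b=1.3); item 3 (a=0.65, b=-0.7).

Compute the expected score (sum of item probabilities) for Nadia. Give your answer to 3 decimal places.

1.150

P(theta) = 1 / (1 + exp(−a(theta − b)))
P_1 = 1/(1+e^{0.4730}) = 0.3839
P_2 = 1/(1+e^{1.9580}) = 0.1237
P_3 = 1/(1+e^{-0.5850}) = 0.6422
E[score] = 0.3839 + 0.1237 + 0.6422 = 1.1498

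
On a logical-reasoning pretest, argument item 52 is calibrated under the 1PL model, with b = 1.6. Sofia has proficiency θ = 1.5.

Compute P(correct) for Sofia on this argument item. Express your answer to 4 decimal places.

P(θ) = 1 / (1 + exp(−(θ − b)))
Exponent: (1.5 − 1.6) = -0.1000
1/(1 + e^{0.1000}) = 0.4750
P = 0.4750

0.4750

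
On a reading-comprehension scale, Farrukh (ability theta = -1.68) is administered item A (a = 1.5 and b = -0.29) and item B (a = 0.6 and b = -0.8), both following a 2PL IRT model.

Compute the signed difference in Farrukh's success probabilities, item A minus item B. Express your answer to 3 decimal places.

-0.260

P(theta) = 1 / (1 + exp(−a(theta − b)))
P_A = 0.1106
P_B = 0.3710
P_A − P_B = -0.2604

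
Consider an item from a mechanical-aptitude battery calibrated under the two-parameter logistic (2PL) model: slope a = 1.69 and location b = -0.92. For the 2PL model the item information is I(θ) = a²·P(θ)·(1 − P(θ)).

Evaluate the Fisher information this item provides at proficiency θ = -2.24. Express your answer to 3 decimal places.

P = 1/(1+e^{2.2308}) = 0.0970
P(1−P) = 0.0970 × 0.9030 = 0.0876
I = a² × P(1−P) = 1.69² × 0.0876 = 0.25021

0.250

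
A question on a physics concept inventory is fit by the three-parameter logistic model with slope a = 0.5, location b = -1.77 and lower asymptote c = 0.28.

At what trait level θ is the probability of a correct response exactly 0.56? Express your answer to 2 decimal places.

P(θ) = c + (1 − c) · 1 / (1 + exp(−a(θ − b)))
Remove guessing floor: (0.56 − 0.28)/(1 − 0.28) = 0.3889
logit = ln(0.3889/0.6111) = -0.4520
θ = b + logit/(a) = -1.77 + (-0.4520)/0.5000 = -2.6740

-2.67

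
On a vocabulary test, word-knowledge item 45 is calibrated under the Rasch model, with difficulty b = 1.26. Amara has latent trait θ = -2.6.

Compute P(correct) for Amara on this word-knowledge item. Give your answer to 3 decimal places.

0.021

P(θ) = 1 / (1 + exp(−(θ − b)))
Exponent: (-2.6 − 1.26) = -3.8600
1/(1 + e^{3.8600}) = 0.0206
P = 0.0206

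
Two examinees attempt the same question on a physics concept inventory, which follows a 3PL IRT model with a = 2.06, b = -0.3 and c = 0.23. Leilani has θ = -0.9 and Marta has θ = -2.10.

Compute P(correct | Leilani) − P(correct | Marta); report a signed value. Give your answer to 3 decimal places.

0.155

P(θ) = c + (1 − c) · 1 / (1 + exp(−a(θ − b)))
P(Leilani) = 0.4034  [exponent -1.2360]
P(Marta) = 0.2484  [exponent -3.7080]
Difference = 0.4034 − 0.2484 = 0.1549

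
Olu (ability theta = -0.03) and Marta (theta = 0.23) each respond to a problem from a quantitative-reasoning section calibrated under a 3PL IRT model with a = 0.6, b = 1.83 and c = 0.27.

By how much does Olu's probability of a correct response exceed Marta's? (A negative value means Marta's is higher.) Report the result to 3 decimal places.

-0.022

P(theta) = c + (1 − c) · 1 / (1 + exp(−a(theta − b)))
P(Olu) = 0.4501  [exponent -1.1160]
P(Marta) = 0.4721  [exponent -0.9600]
Difference = 0.4501 − 0.4721 = -0.0220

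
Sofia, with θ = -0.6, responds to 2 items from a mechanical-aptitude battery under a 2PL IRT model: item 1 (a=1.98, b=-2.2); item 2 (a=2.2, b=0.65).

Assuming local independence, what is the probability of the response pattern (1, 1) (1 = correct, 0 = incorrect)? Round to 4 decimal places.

P(θ) = 1 / (1 + exp(−a(θ − b)))
P_1 = 1/(1+e^{-3.1680}) = 0.9596
P_2 = 1/(1+e^{2.7500}) = 0.0601
L = P_1 × P_2 = 0.9596 × 0.0601 = 0.05766

0.0577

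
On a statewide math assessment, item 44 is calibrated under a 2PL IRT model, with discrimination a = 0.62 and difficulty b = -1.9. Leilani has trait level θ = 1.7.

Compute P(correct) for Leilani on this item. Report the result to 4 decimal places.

P(θ) = 1 / (1 + exp(−a(θ − b)))
Exponent: 0.62 × (1.7 − (-1.9)) = 2.2320
1/(1 + e^{-2.2320}) = 0.9031

0.9031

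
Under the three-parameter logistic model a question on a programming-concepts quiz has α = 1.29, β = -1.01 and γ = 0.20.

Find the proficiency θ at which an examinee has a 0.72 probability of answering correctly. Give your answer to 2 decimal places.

P(θ) = γ + (1 − γ) · 1 / (1 + exp(−α(θ − β)))
Remove guessing floor: (0.72 − 0.20)/(1 − 0.20) = 0.6500
logit = ln(0.6500/0.3500) = 0.6190
θ = β + logit/(α) = -1.01 + 0.6190/1.2900 = -0.5301

-0.53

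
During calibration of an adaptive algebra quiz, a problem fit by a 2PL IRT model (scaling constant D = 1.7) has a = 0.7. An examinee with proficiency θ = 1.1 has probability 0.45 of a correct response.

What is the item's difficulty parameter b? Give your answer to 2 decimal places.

1.27

P(θ) = 1 / (1 + exp(−D·a(θ − b)))
logit(0.45) = ln(0.45/0.55) = -0.2007
b = θ − logit/(1.7·a) = 1.1 − (-0.2007)/1.1900 = 1.2686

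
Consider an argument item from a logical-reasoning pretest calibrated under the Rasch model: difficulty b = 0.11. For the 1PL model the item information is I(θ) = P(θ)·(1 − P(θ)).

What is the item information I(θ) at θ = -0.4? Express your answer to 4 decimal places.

P = 1/(1+e^{0.5100}) = 0.3752
P(1−P) = 0.3752 × 0.6248 = 0.2344
I = P(1−P) = 0.23442

0.2344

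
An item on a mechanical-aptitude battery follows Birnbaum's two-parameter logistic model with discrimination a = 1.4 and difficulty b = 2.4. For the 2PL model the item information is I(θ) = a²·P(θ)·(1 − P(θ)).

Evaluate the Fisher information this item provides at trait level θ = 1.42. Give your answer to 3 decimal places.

P = 1/(1+e^{1.3720}) = 0.2023
P(1−P) = 0.2023 × 0.7977 = 0.1614
I = a² × P(1−P) = 1.4² × 0.1614 = 0.31629

0.316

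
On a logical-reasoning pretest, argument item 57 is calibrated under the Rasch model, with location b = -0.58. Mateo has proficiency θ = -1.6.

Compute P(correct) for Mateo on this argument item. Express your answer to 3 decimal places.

P(θ) = 1 / (1 + exp(−(θ − b)))
Exponent: (-1.6 − (-0.58)) = -1.0200
1/(1 + e^{1.0200}) = 0.2650
P = 0.2650

0.265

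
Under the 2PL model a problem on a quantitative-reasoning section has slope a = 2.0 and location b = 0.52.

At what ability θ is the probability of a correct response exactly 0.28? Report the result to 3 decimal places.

P(θ) = 1 / (1 + exp(−a(θ − b)))
logit = ln(0.2800/0.7200) = -0.9445
θ = b + logit/(a) = 0.52 + (-0.9445)/2.0000 = 0.0478

0.048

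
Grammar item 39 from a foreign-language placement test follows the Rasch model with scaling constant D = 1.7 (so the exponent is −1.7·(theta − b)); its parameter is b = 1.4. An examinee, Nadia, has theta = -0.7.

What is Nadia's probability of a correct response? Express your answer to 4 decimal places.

P(theta) = 1 / (1 + exp(−D·(theta − b)))
Exponent: 1.7 × (-0.7 − 1.4) = -3.5700
1/(1 + e^{3.5700}) = 0.0274
P = 0.0274

0.0274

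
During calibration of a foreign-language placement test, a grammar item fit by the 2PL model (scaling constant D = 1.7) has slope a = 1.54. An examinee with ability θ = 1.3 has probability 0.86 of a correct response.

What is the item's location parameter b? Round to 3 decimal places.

P(θ) = 1 / (1 + exp(−D·a(θ − b)))
logit(0.86) = ln(0.86/0.14) = 1.8153
b = θ − logit/(1.7·a) = 1.3 − 1.8153/2.6180 = 0.6066

0.607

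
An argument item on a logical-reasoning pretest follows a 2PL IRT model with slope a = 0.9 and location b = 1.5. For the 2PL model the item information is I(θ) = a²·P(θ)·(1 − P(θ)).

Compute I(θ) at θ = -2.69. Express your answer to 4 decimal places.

0.0178

P = 1/(1+e^{3.7710}) = 0.0225
P(1−P) = 0.0225 × 0.9775 = 0.0220
I = a² × P(1−P) = 0.9² × 0.0220 = 0.01782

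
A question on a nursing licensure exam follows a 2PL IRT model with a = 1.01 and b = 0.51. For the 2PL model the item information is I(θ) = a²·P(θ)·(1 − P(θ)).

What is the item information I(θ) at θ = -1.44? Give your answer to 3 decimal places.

P = 1/(1+e^{1.9695}) = 0.1224
P(1−P) = 0.1224 × 0.8776 = 0.1075
I = a² × P(1−P) = 1.01² × 0.1075 = 0.10961

0.110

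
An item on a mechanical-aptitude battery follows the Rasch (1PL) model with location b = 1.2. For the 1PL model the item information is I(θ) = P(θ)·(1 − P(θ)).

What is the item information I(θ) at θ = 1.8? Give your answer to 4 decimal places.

0.2288

P = 1/(1+e^{-0.6000}) = 0.6457
P(1−P) = 0.6457 × 0.3543 = 0.2288
I = P(1−P) = 0.22878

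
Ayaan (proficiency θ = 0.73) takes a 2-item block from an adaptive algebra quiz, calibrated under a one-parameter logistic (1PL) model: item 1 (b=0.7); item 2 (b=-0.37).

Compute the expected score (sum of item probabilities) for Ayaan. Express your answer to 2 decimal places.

P(θ) = 1 / (1 + exp(−(θ − b)))
P_1 = 1/(1+e^{-0.0300}) = 0.5075
P_2 = 1/(1+e^{-1.1000}) = 0.7503
E[score] = 0.5075 + 0.7503 = 1.2578

1.26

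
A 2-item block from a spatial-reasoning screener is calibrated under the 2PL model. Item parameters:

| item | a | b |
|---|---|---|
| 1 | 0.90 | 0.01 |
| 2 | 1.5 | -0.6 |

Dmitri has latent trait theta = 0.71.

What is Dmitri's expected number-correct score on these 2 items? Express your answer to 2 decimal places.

1.53

P(theta) = 1 / (1 + exp(−a(theta − b)))
P_1 = 1/(1+e^{-0.6300}) = 0.6525
P_2 = 1/(1+e^{-1.9650}) = 0.8771
E[score] = 0.6525 + 0.8771 = 1.5296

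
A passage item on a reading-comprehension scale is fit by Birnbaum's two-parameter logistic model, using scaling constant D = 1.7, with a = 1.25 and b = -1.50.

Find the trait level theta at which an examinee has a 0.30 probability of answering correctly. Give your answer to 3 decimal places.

P(theta) = 1 / (1 + exp(−D·a(theta − b)))
logit = ln(0.3000/0.7000) = -0.8473
theta = b + logit/(1.7·a) = -1.50 + (-0.8473)/2.1250 = -1.8987

-1.899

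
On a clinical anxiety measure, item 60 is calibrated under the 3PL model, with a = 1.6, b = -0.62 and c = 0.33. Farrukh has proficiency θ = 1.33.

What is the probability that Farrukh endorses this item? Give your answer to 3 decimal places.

0.972

P(θ) = c + (1 − c) · 1 / (1 + exp(−a(θ − b)))
Exponent: 1.6 × (1.33 − (-0.62)) = 3.1200
1/(1 + e^{-3.1200}) = 0.9577
P = 0.33 + 0.67 × 0.9577 = 0.9717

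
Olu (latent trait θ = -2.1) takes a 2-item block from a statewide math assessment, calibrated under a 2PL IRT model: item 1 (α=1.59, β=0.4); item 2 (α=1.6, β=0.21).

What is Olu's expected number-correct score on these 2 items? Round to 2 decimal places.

P(θ) = 1 / (1 + exp(−α(θ − β)))
P_1 = 1/(1+e^{3.9750}) = 0.0184
P_2 = 1/(1+e^{3.6960}) = 0.0242
E[score] = 0.0184 + 0.0242 = 0.0427

0.04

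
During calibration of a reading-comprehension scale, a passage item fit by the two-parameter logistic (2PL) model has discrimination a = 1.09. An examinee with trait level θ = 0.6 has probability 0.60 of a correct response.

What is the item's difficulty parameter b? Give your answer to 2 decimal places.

P(θ) = 1 / (1 + exp(−a(θ − b)))
logit(0.60) = ln(0.60/0.40) = 0.4055
b = θ − logit/(a) = 0.6 − 0.4055/1.0900 = 0.2280

0.23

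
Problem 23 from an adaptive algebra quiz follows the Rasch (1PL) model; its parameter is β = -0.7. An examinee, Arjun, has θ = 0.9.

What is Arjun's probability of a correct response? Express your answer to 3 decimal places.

0.832

P(θ) = 1 / (1 + exp(−(θ − β)))
Exponent: (0.9 − (-0.7)) = 1.6000
1/(1 + e^{-1.6000}) = 0.8320
P = 0.8320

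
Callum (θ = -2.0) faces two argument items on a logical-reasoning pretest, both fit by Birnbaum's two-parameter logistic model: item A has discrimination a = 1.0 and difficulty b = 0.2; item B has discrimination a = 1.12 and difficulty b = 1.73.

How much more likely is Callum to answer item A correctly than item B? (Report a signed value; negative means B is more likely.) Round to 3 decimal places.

0.085

P(θ) = 1 / (1 + exp(−a(θ − b)))
P_A = 0.0998
P_B = 0.0151
P_A − P_B = 0.0846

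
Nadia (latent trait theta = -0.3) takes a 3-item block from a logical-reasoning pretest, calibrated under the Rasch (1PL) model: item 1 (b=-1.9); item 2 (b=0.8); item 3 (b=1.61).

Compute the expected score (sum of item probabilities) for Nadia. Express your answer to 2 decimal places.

P(theta) = 1 / (1 + exp(−(theta − b)))
P_1 = 1/(1+e^{-1.6000}) = 0.8320
P_2 = 1/(1+e^{1.1000}) = 0.2497
P_3 = 1/(1+e^{1.9100}) = 0.1290
E[score] = 0.8320 + 0.2497 + 0.1290 = 1.2107

1.21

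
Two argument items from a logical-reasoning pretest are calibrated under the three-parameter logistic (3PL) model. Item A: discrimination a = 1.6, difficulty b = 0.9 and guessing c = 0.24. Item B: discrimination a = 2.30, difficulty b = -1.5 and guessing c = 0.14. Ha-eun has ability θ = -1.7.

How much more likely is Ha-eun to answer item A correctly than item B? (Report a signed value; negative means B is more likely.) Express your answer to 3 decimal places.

P(θ) = c + (1 − c) · 1 / (1 + exp(−a(θ − b)))
P_A = 0.2517
P_B = 0.4728
P_A − P_B = -0.2211

-0.221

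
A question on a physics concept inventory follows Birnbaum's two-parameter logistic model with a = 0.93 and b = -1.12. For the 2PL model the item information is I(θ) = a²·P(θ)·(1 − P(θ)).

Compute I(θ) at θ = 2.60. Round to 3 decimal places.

P = 1/(1+e^{-3.4596}) = 0.9695
P(1−P) = 0.9695 × 0.0305 = 0.0296
I = a² × P(1−P) = 0.93² × 0.0296 = 0.02556

0.026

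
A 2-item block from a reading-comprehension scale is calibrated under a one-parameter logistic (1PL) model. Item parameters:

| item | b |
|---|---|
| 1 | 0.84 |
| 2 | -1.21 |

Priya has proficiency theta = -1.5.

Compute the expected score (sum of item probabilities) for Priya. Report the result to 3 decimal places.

P(theta) = 1 / (1 + exp(−(theta − b)))
P_1 = 1/(1+e^{2.3400}) = 0.0879
P_2 = 1/(1+e^{0.2900}) = 0.4280
E[score] = 0.0879 + 0.4280 = 0.5159

0.516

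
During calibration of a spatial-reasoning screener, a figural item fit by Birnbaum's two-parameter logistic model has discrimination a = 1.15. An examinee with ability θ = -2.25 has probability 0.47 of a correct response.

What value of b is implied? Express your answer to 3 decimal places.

-2.146

P(θ) = 1 / (1 + exp(−a(θ − b)))
logit(0.47) = ln(0.47/0.53) = -0.1201
b = θ − logit/(a) = -2.25 − (-0.1201)/1.1500 = -2.1455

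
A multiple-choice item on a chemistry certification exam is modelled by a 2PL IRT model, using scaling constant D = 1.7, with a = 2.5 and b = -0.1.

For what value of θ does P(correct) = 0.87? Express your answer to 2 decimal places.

0.35

P(θ) = 1 / (1 + exp(−D·a(θ − b)))
logit = ln(0.8700/0.1300) = 1.9010
θ = b + logit/(1.7·a) = -0.1 + 1.9010/4.2500 = 0.3473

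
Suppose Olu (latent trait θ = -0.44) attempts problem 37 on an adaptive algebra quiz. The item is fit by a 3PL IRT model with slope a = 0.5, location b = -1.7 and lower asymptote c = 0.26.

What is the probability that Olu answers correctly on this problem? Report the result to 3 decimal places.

0.743

P(θ) = c + (1 − c) · 1 / (1 + exp(−a(θ − b)))
Exponent: 0.5 × (-0.44 − (-1.7)) = 0.6300
1/(1 + e^{-0.6300}) = 0.6525
P = 0.26 + 0.74 × 0.6525 = 0.7428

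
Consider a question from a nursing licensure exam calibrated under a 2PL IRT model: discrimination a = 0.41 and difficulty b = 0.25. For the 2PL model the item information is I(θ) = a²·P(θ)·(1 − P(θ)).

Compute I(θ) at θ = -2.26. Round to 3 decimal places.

0.033

P = 1/(1+e^{1.0291}) = 0.2633
P(1−P) = 0.2633 × 0.7367 = 0.1940
I = a² × P(1−P) = 0.41² × 0.1940 = 0.03260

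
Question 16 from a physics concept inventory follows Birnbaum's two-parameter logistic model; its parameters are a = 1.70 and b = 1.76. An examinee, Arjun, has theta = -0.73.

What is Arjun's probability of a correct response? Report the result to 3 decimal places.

P(theta) = 1 / (1 + exp(−a(theta − b)))
Exponent: 1.70 × (-0.73 − 1.76) = -4.2330
1/(1 + e^{4.2330}) = 0.0143

0.014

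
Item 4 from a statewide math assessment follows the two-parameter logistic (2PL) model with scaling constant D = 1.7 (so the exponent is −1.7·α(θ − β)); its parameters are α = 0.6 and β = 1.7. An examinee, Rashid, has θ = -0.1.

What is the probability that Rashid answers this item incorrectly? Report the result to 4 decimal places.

0.8625

P(θ) = 1 / (1 + exp(−D·α(θ − β)))
Exponent: 1.7 × 0.6 × (-0.1 − 1.7) = -1.8360
1/(1 + e^{1.8360}) = 0.1375
P = 0.1375
P(incorrect) = 1 − 0.1375 = 0.8625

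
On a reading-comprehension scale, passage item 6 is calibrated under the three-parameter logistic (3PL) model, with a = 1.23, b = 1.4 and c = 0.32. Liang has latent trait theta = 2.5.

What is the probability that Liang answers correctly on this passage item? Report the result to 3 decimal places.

0.860

P(theta) = c + (1 − c) · 1 / (1 + exp(−a(theta − b)))
Exponent: 1.23 × (2.5 − 1.4) = 1.3530
1/(1 + e^{-1.3530}) = 0.7946
P = 0.32 + 0.68 × 0.7946 = 0.8603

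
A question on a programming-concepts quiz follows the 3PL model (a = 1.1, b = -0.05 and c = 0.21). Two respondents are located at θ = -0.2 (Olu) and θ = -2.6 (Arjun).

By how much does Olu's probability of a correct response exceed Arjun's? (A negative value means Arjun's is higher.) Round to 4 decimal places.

0.3174

P(θ) = c + (1 − c) · 1 / (1 + exp(−a(θ − b)))
P(Olu) = 0.5725  [exponent -0.1650]
P(Arjun) = 0.2551  [exponent -2.8050]
Difference = 0.5725 − 0.2551 = 0.3174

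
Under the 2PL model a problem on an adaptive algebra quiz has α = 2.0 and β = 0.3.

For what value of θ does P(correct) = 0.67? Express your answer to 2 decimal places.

0.65

P(θ) = 1 / (1 + exp(−α(θ − β)))
logit = ln(0.6700/0.3300) = 0.7082
θ = β + logit/(α) = 0.3 + 0.7082/2.0000 = 0.6541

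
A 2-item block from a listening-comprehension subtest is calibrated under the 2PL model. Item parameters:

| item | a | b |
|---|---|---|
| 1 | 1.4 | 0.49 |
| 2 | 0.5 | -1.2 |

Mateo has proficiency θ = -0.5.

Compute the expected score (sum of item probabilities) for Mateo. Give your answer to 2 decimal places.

P(θ) = 1 / (1 + exp(−a(θ − b)))
P_1 = 1/(1+e^{1.3860}) = 0.2000
P_2 = 1/(1+e^{-0.3500}) = 0.5866
E[score] = 0.2000 + 0.5866 = 0.7867

0.79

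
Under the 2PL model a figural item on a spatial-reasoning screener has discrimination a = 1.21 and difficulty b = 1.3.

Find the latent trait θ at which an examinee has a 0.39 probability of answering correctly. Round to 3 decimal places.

P(θ) = 1 / (1 + exp(−a(θ − b)))
logit = ln(0.3900/0.6100) = -0.4473
θ = b + logit/(a) = 1.3 + (-0.4473)/1.2100 = 0.9303

0.930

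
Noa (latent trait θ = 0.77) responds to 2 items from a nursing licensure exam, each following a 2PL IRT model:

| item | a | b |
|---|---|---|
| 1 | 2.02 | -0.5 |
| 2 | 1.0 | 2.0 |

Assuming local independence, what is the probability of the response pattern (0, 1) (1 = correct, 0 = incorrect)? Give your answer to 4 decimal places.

0.0161

P(θ) = 1 / (1 + exp(−a(θ − b)))
P_1 = 1/(1+e^{-2.5654}) = 0.9286
P_2 = 1/(1+e^{1.2300}) = 0.2262
L = (1−P_1) × P_2 = 0.0714 × 0.2262 = 0.01615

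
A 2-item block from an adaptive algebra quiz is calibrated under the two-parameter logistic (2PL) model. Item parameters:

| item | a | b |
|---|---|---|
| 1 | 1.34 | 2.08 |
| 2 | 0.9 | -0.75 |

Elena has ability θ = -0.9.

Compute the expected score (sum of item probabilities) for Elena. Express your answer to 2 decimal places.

P(θ) = 1 / (1 + exp(−a(θ − b)))
P_1 = 1/(1+e^{3.9932}) = 0.0181
P_2 = 1/(1+e^{0.1350}) = 0.4663
E[score] = 0.0181 + 0.4663 = 0.4844

0.48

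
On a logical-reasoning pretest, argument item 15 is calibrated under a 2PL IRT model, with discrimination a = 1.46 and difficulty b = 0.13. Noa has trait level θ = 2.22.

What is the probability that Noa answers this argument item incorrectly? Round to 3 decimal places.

P(θ) = 1 / (1 + exp(−a(θ − b)))
Exponent: 1.46 × (2.22 − 0.13) = 3.0514
1/(1 + e^{-3.0514}) = 0.9548
P(incorrect) = 1 − 0.9548 = 0.0452

0.045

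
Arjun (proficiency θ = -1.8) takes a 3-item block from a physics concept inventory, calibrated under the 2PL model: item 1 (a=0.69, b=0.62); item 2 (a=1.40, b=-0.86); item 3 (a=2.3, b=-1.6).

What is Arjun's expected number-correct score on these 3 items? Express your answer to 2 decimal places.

P(θ) = 1 / (1 + exp(−a(θ − b)))
P_1 = 1/(1+e^{1.6698}) = 0.1585
P_2 = 1/(1+e^{1.3160}) = 0.2115
P_3 = 1/(1+e^{0.4600}) = 0.3870
E[score] = 0.1585 + 0.2115 + 0.3870 = 0.7569

0.76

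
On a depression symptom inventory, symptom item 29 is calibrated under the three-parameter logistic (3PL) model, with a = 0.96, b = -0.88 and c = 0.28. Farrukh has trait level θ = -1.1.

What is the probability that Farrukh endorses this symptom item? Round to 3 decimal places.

P(θ) = c + (1 − c) · 1 / (1 + exp(−a(θ − b)))
Exponent: 0.96 × (-1.1 − (-0.88)) = -0.2112
1/(1 + e^{0.2112}) = 0.4474
P = 0.28 + 0.72 × 0.4474 = 0.6021

0.602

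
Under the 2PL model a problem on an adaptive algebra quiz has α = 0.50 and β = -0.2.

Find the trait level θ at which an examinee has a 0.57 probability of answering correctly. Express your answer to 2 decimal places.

P(θ) = 1 / (1 + exp(−α(θ − β)))
logit = ln(0.5700/0.4300) = 0.2819
θ = β + logit/(α) = -0.2 + 0.2819/0.5000 = 0.3637

0.36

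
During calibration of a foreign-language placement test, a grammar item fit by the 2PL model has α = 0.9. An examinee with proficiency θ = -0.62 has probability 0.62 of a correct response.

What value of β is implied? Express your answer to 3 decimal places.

P(θ) = 1 / (1 + exp(−α(θ − β)))
logit(0.62) = ln(0.62/0.38) = 0.4895
β = θ − logit/(α) = -0.62 − 0.4895/0.9000 = -1.1639

-1.164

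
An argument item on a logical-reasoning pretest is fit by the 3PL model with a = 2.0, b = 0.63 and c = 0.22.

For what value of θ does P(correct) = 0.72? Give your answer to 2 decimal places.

0.92

P(θ) = c + (1 − c) · 1 / (1 + exp(−a(θ − b)))
Remove guessing floor: (0.72 − 0.22)/(1 − 0.22) = 0.6410
logit = ln(0.6410/0.3590) = 0.5798
θ = b + logit/(a) = 0.63 + 0.5798/2.0000 = 0.9199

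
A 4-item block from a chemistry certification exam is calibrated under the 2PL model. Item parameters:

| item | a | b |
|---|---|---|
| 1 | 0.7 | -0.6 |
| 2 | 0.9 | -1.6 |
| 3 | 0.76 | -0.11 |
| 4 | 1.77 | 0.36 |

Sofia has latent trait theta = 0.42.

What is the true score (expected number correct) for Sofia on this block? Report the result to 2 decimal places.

P(theta) = 1 / (1 + exp(−a(theta − b)))
P_1 = 1/(1+e^{-0.7140}) = 0.6713
P_2 = 1/(1+e^{-1.8180}) = 0.8603
P_3 = 1/(1+e^{-0.4028}) = 0.5994
P_4 = 1/(1+e^{-0.1062}) = 0.5265
E[score] = 0.6713 + 0.8603 + 0.5994 + 0.5265 = 2.6575

2.66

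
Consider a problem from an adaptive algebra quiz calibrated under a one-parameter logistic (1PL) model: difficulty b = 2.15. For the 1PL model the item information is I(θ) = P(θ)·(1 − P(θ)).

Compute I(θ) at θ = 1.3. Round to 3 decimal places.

0.210

P = 1/(1+e^{0.8500}) = 0.2994
P(1−P) = 0.2994 × 0.7006 = 0.2098
I = P(1−P) = 0.20977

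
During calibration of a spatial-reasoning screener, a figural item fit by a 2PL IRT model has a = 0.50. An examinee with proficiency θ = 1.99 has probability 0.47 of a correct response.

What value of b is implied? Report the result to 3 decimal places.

2.230

P(θ) = 1 / (1 + exp(−a(θ − b)))
logit(0.47) = ln(0.47/0.53) = -0.1201
b = θ − logit/(a) = 1.99 − (-0.1201)/0.5000 = 2.2303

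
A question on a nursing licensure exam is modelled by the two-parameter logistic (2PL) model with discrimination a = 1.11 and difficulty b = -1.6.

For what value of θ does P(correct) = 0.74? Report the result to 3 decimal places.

P(θ) = 1 / (1 + exp(−a(θ − b)))
logit = ln(0.7400/0.2600) = 1.0460
θ = b + logit/(a) = -1.6 + 1.0460/1.1100 = -0.6577

-0.658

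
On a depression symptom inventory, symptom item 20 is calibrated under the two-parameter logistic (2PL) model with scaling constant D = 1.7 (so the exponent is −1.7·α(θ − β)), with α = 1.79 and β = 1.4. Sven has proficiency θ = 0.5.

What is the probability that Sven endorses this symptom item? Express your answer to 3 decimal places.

P(θ) = 1 / (1 + exp(−D·α(θ − β)))
Exponent: 1.7 × 1.79 × (0.5 − 1.4) = -2.7387
1/(1 + e^{2.7387}) = 0.0607
P = 0.0607

0.061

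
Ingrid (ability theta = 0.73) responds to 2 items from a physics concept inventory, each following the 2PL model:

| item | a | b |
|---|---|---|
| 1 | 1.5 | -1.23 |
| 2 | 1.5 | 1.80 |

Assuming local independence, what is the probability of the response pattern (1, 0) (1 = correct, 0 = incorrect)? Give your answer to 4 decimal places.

0.7909

P(theta) = 1 / (1 + exp(−a(theta − b)))
P_1 = 1/(1+e^{-2.9400}) = 0.9498
P_2 = 1/(1+e^{1.6050}) = 0.1673
L = P_1 × (1−P_2) = 0.9498 × 0.8327 = 0.79090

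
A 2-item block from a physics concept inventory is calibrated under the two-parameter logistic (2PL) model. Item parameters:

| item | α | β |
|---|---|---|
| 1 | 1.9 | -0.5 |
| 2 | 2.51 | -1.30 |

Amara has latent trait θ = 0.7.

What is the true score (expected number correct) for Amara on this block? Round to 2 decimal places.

1.90

P(θ) = 1 / (1 + exp(−α(θ − β)))
P_1 = 1/(1+e^{-2.2800}) = 0.9072
P_2 = 1/(1+e^{-5.0200}) = 0.9934
E[score] = 0.9072 + 0.9934 = 1.9006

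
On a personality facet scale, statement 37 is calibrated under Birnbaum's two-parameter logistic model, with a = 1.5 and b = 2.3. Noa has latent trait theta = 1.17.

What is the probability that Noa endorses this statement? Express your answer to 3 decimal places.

0.155

P(theta) = 1 / (1 + exp(−a(theta − b)))
Exponent: 1.5 × (1.17 − 2.3) = -1.6950
1/(1 + e^{1.6950}) = 0.1551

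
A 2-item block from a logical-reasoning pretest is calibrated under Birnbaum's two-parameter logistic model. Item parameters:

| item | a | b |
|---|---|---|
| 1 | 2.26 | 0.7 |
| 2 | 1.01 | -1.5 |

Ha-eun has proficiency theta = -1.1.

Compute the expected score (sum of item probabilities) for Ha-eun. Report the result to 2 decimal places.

0.62

P(theta) = 1 / (1 + exp(−a(theta − b)))
P_1 = 1/(1+e^{4.0680}) = 0.0168
P_2 = 1/(1+e^{-0.4040}) = 0.5996
E[score] = 0.0168 + 0.5996 = 0.6165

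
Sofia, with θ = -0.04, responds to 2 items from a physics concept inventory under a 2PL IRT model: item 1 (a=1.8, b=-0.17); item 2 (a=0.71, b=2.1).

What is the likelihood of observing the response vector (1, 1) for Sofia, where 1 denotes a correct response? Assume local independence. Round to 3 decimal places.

0.100

P(θ) = 1 / (1 + exp(−a(θ − b)))
P_1 = 1/(1+e^{-0.2340}) = 0.5582
P_2 = 1/(1+e^{1.5194}) = 0.1795
L = P_1 × P_2 = 0.5582 × 0.1795 = 0.10023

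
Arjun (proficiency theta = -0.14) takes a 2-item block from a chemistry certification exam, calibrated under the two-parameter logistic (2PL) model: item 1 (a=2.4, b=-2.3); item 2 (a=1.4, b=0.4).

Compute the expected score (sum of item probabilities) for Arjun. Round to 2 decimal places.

1.31

P(theta) = 1 / (1 + exp(−a(theta − b)))
P_1 = 1/(1+e^{-5.1840}) = 0.9944
P_2 = 1/(1+e^{0.7560}) = 0.3195
E[score] = 0.9944 + 0.3195 = 1.3139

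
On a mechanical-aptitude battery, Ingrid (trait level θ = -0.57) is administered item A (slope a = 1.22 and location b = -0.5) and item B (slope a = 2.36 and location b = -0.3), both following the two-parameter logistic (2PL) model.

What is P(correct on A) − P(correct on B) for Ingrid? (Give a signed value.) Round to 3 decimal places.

P(θ) = 1 / (1 + exp(−a(θ − b)))
P_A = 0.4787
P_B = 0.3459
P_A − P_B = 0.1328

0.133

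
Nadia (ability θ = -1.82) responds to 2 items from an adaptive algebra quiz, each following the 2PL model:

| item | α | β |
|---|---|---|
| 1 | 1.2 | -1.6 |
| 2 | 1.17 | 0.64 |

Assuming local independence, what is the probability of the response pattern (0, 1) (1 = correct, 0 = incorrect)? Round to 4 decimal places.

P(θ) = 1 / (1 + exp(−α(θ − β)))
P_1 = 1/(1+e^{0.2640}) = 0.4344
P_2 = 1/(1+e^{2.8782}) = 0.0532
L = (1−P_1) × P_2 = 0.5656 × 0.0532 = 0.03011

0.0301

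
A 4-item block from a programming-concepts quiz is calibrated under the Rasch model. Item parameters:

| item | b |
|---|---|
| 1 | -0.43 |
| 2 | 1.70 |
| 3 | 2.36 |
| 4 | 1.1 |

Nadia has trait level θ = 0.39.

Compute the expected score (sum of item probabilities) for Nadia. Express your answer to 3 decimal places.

1.359

P(θ) = 1 / (1 + exp(−(θ − b)))
P_1 = 1/(1+e^{-0.8200}) = 0.6942
P_2 = 1/(1+e^{1.3100}) = 0.2125
P_3 = 1/(1+e^{1.9700}) = 0.1224
P_4 = 1/(1+e^{0.7100}) = 0.3296
E[score] = 0.6942 + 0.2125 + 0.1224 + 0.3296 = 1.3587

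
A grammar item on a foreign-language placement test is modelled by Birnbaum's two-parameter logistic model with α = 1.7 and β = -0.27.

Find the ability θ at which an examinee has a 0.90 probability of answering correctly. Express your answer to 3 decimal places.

1.022

P(θ) = 1 / (1 + exp(−α(θ − β)))
logit = ln(0.9000/0.1000) = 2.1972
θ = β + logit/(α) = -0.27 + 2.1972/1.7000 = 1.0225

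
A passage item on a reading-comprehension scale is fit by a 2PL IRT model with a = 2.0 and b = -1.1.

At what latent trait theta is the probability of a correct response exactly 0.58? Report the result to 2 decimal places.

-0.94

P(theta) = 1 / (1 + exp(−a(theta − b)))
logit = ln(0.5800/0.4200) = 0.3228
theta = b + logit/(a) = -1.1 + 0.3228/2.0000 = -0.9386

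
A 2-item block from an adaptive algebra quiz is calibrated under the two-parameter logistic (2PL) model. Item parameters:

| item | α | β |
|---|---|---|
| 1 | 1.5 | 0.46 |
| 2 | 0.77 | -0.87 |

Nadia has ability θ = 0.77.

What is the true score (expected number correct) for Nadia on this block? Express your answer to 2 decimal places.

P(θ) = 1 / (1 + exp(−α(θ − β)))
P_1 = 1/(1+e^{-0.4650}) = 0.6142
P_2 = 1/(1+e^{-1.2628}) = 0.7795
E[score] = 0.6142 + 0.7795 = 1.3937

1.39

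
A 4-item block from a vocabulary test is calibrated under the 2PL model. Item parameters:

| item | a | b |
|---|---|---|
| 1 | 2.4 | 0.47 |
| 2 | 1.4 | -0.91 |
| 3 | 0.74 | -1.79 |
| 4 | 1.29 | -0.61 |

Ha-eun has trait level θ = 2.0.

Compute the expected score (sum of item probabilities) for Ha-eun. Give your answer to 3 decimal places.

P(θ) = 1 / (1 + exp(−a(θ − b)))
P_1 = 1/(1+e^{-3.6720}) = 0.9752
P_2 = 1/(1+e^{-4.0740}) = 0.9833
P_3 = 1/(1+e^{-2.8046}) = 0.9429
P_4 = 1/(1+e^{-3.3669}) = 0.9667
E[score] = 0.9752 + 0.9833 + 0.9429 + 0.9667 = 3.8681

3.868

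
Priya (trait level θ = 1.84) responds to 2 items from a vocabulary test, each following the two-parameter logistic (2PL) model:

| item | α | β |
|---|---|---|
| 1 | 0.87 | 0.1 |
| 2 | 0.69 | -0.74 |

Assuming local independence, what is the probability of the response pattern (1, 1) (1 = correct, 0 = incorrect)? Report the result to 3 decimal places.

0.701

P(θ) = 1 / (1 + exp(−α(θ − β)))
P_1 = 1/(1+e^{-1.5138}) = 0.8196
P_2 = 1/(1+e^{-1.7802}) = 0.8557
L = P_1 × P_2 = 0.8196 × 0.8557 = 0.70137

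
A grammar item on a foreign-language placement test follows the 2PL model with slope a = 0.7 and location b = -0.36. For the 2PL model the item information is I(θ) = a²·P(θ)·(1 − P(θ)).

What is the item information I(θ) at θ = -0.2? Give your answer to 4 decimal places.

P = 1/(1+e^{-0.1120}) = 0.5280
P(1−P) = 0.5280 × 0.4720 = 0.2492
I = a² × P(1−P) = 0.7² × 0.2492 = 0.12212

0.1221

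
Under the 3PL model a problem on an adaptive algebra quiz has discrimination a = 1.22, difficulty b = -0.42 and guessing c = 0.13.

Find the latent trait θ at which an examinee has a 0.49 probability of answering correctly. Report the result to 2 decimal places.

P(θ) = c + (1 − c) · 1 / (1 + exp(−a(θ − b)))
Remove guessing floor: (0.49 − 0.13)/(1 − 0.13) = 0.4138
logit = ln(0.4138/0.5862) = -0.3483
θ = b + logit/(a) = -0.42 + (-0.3483)/1.2200 = -0.7055

-0.71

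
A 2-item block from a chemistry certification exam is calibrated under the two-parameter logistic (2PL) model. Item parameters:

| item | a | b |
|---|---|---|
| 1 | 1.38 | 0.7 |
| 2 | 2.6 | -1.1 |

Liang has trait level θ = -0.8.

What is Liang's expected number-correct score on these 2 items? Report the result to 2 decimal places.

P(θ) = 1 / (1 + exp(−a(θ − b)))
P_1 = 1/(1+e^{2.0700}) = 0.1120
P_2 = 1/(1+e^{-0.7800}) = 0.6857
E[score] = 0.1120 + 0.6857 = 0.7977

0.80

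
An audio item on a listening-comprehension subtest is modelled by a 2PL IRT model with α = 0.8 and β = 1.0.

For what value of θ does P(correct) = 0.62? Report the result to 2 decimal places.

P(θ) = 1 / (1 + exp(−α(θ − β)))
logit = ln(0.6200/0.3800) = 0.4895
θ = β + logit/(α) = 1.0 + 0.4895/0.8000 = 1.6119

1.61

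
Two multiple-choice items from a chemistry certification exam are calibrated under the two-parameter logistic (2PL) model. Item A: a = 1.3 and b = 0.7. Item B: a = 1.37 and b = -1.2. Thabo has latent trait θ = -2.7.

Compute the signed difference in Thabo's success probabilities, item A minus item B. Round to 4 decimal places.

P(θ) = 1 / (1 + exp(−a(θ − b)))
P_A = 0.0119
P_B = 0.1135
P_A − P_B = -0.1017

-0.1017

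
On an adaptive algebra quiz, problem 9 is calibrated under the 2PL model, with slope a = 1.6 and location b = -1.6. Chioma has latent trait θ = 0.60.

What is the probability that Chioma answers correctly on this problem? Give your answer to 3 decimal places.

P(θ) = 1 / (1 + exp(−a(θ − b)))
Exponent: 1.6 × (0.60 − (-1.6)) = 3.5200
1/(1 + e^{-3.5200}) = 0.9713

0.971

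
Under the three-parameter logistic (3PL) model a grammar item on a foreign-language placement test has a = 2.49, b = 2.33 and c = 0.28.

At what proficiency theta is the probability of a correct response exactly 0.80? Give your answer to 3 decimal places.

2.714

P(theta) = c + (1 − c) · 1 / (1 + exp(−a(theta − b)))
Remove guessing floor: (0.80 − 0.28)/(1 − 0.28) = 0.7222
logit = ln(0.7222/0.2778) = 0.9555
theta = b + logit/(a) = 2.33 + 0.9555/2.4900 = 2.7137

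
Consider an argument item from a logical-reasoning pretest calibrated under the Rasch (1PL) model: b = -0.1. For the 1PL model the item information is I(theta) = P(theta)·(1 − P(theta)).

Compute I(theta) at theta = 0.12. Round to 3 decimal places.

P = 1/(1+e^{-0.2200}) = 0.5548
P(1−P) = 0.5548 × 0.4452 = 0.2470
I = P(1−P) = 0.24700

0.247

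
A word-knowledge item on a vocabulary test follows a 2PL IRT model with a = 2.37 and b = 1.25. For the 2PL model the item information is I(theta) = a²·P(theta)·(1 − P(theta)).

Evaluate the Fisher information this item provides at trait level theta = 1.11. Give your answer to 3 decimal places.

1.366

P = 1/(1+e^{0.3318}) = 0.4178
P(1−P) = 0.4178 × 0.5822 = 0.2432
I = a² × P(1−P) = 2.37² × 0.2432 = 1.36628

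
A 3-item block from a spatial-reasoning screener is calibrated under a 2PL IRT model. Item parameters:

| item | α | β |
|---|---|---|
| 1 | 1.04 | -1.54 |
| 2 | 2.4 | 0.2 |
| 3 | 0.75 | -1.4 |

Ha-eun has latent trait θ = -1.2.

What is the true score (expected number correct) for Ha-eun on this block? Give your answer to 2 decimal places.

P(θ) = 1 / (1 + exp(−α(θ − β)))
P_1 = 1/(1+e^{-0.3536}) = 0.5875
P_2 = 1/(1+e^{3.3600}) = 0.0336
P_3 = 1/(1+e^{-0.1500}) = 0.5374
E[score] = 0.5875 + 0.0336 + 0.5374 = 1.1585

1.16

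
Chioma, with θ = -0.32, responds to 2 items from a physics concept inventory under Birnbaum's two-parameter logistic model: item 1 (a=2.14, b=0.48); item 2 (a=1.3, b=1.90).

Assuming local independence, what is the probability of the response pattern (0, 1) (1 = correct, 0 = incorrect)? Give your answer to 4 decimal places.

P(θ) = 1 / (1 + exp(−a(θ − b)))
P_1 = 1/(1+e^{1.7120}) = 0.1529
P_2 = 1/(1+e^{2.8860}) = 0.0528
L = (1−P_1) × P_2 = 0.8471 × 0.0528 = 0.04477

0.0448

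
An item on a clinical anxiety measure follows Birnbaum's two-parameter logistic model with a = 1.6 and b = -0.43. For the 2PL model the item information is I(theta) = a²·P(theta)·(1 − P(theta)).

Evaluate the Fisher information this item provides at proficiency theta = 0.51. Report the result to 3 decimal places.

0.381

P = 1/(1+e^{-1.5040}) = 0.8182
P(1−P) = 0.8182 × 0.1818 = 0.1488
I = a² × P(1−P) = 1.6² × 0.1488 = 0.38085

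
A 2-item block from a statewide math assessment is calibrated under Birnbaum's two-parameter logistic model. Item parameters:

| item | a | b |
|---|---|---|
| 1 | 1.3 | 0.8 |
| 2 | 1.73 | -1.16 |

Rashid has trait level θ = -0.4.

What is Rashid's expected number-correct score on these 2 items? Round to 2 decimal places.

P(θ) = 1 / (1 + exp(−a(θ − b)))
P_1 = 1/(1+e^{1.5600}) = 0.1736
P_2 = 1/(1+e^{-1.3148}) = 0.7883
E[score] = 0.1736 + 0.7883 = 0.9620

0.96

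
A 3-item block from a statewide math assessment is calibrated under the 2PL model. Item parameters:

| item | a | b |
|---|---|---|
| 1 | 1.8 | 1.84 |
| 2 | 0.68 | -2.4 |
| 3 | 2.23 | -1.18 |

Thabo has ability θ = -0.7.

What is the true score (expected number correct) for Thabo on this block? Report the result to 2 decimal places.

P(θ) = 1 / (1 + exp(−a(θ − b)))
P_1 = 1/(1+e^{4.5720}) = 0.0102
P_2 = 1/(1+e^{-1.1560}) = 0.7606
P_3 = 1/(1+e^{-1.0704}) = 0.7447
E[score] = 0.0102 + 0.7606 + 0.7447 = 1.5155

1.52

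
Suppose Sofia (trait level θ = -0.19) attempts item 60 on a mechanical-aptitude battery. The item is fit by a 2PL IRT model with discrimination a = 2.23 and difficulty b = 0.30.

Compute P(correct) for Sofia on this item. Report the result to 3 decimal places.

0.251

P(θ) = 1 / (1 + exp(−a(θ − b)))
Exponent: 2.23 × (-0.19 − 0.30) = -1.0927
1/(1 + e^{1.0927}) = 0.2511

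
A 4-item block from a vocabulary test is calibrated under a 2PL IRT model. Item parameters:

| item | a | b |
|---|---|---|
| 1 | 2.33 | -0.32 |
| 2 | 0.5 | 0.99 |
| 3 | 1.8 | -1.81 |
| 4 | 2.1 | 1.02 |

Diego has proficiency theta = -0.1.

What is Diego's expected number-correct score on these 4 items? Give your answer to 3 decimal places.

2.035

P(theta) = 1 / (1 + exp(−a(theta − b)))
P_1 = 1/(1+e^{-0.5126}) = 0.6254
P_2 = 1/(1+e^{0.5450}) = 0.3670
P_3 = 1/(1+e^{-3.0780}) = 0.9560
P_4 = 1/(1+e^{2.3520}) = 0.0869
E[score] = 0.6254 + 0.3670 + 0.9560 + 0.0869 = 2.0353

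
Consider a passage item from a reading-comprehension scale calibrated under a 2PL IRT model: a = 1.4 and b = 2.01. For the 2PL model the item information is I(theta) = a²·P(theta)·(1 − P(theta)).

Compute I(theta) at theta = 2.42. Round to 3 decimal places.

P = 1/(1+e^{-0.5740}) = 0.6397
P(1−P) = 0.6397 × 0.3603 = 0.2305
I = a² × P(1−P) = 1.4² × 0.2305 = 0.45176

0.452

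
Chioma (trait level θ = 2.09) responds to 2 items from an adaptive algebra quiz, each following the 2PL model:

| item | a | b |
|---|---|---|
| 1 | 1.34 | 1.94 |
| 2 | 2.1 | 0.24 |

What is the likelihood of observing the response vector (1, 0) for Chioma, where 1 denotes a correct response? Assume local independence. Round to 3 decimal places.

0.011

P(θ) = 1 / (1 + exp(−a(θ − b)))
P_1 = 1/(1+e^{-0.2010}) = 0.5501
P_2 = 1/(1+e^{-3.8850}) = 0.9799
L = P_1 × (1−P_2) = 0.5501 × 0.0201 = 0.01108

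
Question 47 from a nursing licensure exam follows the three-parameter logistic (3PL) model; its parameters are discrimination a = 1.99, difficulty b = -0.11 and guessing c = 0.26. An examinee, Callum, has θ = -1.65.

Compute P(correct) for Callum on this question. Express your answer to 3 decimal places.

0.293

P(θ) = c + (1 − c) · 1 / (1 + exp(−a(θ − b)))
Exponent: 1.99 × (-1.65 − (-0.11)) = -3.0646
1/(1 + e^{3.0646}) = 0.0446
P = 0.26 + 0.74 × 0.0446 = 0.2930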